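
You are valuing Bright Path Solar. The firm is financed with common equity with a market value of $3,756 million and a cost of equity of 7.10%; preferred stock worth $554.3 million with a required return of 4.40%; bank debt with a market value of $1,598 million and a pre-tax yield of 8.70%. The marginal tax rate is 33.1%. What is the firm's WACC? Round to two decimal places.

6.50%

Total capital V = 3756 + 554.3 + 1598 = 5908.3.
Equity: weight = 3756/5908.3 = 0.6357; cost = 7.1%.
Preferred: weight = 554.3/5908.3 = 0.0938; cost = 4.4%.
Bank debt: weight = 1598/5908.3 = 0.2705; after-tax cost = 8.7% × (1 − 33.1%) = 5.8203%.
WACC = 0.6357 × 7.1000% + 0.0938 × 4.4000% + 0.2705 × 5.8203% = 6.5006%.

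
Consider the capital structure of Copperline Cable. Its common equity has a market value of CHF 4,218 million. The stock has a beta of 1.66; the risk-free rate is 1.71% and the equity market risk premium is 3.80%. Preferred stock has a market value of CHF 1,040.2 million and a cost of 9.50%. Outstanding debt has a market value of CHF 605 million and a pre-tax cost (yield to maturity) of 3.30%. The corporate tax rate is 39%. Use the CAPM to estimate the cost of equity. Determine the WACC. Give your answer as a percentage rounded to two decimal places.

Cost of equity via CAPM: Re = 1.71% + 1.66 × 3.8% = 8.0180%.
Total capital V = 4218 + 1040.2 + 605 = 5863.2.
Equity: weight = 4218/5863.2 = 0.7194; cost = 8.018%.
Preferred: weight = 1040.2/5863.2 = 0.1774; cost = 9.5%.
Debt: weight = 605/5863.2 = 0.1032; after-tax cost = 3.3% × (1 − 39%) = 2.0130%.
WACC = 0.7194 × 8.0180% + 0.1774 × 9.5000% + 0.1032 × 2.0130% = 7.6613%.

7.66%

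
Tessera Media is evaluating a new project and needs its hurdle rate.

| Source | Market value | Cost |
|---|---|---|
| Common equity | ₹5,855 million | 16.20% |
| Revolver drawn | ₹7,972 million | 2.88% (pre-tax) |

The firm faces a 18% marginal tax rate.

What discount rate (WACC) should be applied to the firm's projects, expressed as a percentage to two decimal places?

8.22%

Total capital V = 5855 + 7972 = 13827.
Equity: weight = 5855/13827 = 0.4234; cost = 16.2%.
Revolver drawn: weight = 7972/13827 = 0.5766; after-tax cost = 2.88% × (1 − 18%) = 2.3616%.
WACC = 0.4234 × 16.2000% + 0.5766 × 2.3616% = 8.2214%.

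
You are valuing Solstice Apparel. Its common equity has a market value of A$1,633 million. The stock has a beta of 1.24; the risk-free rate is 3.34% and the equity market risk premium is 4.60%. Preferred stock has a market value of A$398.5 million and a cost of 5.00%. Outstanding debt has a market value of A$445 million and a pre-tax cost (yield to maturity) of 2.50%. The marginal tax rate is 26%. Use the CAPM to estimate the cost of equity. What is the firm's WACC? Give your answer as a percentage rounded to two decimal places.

Cost of equity via CAPM: Re = 3.34% + 1.24 × 4.6% = 9.0440%.
Total capital V = 1633 + 398.5 + 445 = 2476.5.
Equity: weight = 1633/2476.5 = 0.6594; cost = 9.044%.
Preferred: weight = 398.5/2476.5 = 0.1609; cost = 5%.
Debt: weight = 445/2476.5 = 0.1797; after-tax cost = 2.5% × (1 − 26%) = 1.8500%.
WACC = 0.6594 × 9.0440% + 0.1609 × 5.0000% + 0.1797 × 1.8500% = 7.1006%.

7.10%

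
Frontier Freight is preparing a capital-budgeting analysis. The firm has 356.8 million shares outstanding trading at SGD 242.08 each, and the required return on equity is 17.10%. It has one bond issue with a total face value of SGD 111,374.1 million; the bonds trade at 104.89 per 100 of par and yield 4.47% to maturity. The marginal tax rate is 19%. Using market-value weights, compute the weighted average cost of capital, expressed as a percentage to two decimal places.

Market value of equity E = 242.08 × 356.8m = 86374.144m. Market value of debt D = 111374.1m × 104.89/100 = 116820.29349m.
Total capital V = 86374.144 + 116820.29349 = 203194.43749.
Equity: weight = 86374.144/203194.43749 = 0.4251; cost = 17.1%.
Bonds outstanding: weight = 116820.29349/203194.43749 = 0.5749; after-tax cost = 4.47% × (1 − 19%) = 3.6207%.
WACC = 0.4251 × 17.1000% + 0.5749 × 3.6207% = 9.3505%.

9.35%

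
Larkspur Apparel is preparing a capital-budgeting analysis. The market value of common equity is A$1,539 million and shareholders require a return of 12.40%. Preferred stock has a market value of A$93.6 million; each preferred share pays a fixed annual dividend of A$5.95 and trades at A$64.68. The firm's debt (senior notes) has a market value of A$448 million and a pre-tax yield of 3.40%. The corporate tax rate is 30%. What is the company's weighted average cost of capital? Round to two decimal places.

Cost of preferred: Rp = 5.95 / 64.68 = 9.1991%.
Total capital V = 1539 + 93.6 + 448 = 2080.6.
Equity: weight = 1539/2080.6 = 0.7397; cost = 12.4%.
Preferred: weight = 93.6/2080.6 = 0.0450; cost = 9.1991%.
Senior notes: weight = 448/2080.6 = 0.2153; after-tax cost = 3.4% × (1 − 30%) = 2.3800%.
WACC = 0.7397 × 12.4000% + 0.0450 × 9.1991% + 0.2153 × 2.3800% = 10.0985%.

10.10%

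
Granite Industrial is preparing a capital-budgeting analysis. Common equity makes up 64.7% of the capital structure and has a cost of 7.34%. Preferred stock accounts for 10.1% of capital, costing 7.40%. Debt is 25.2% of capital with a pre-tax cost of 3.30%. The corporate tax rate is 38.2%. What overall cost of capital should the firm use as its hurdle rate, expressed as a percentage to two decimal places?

6.01%

After-tax cost of debt = 3.3% × (1 − 38.2%) = 2.0394%.
WACC = 0.647 × 7.3400% + 0.101 × 7.4000% + 0.252 × 2.0394% = 6.0103%.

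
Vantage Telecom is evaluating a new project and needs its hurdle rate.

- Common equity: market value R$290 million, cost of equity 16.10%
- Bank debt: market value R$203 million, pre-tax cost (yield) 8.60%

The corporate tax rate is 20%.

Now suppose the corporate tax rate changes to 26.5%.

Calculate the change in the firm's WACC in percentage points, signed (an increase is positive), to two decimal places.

Current WACC:
Total capital V = 290 + 203 = 493.
Equity: weight = 290/493 = 0.5882; cost = 16.1%.
Bank debt: weight = 203/493 = 0.4118; after-tax cost = 8.6% × (1 − 20%) = 6.8800%.
WACC = 0.5882 × 16.1000% + 0.4118 × 6.8800% = 12.3035%.
After the change:
Total capital V = 290 + 203 = 493.
Equity: weight = 290/493 = 0.5882; cost = 16.1%.
Bank debt: weight = 203/493 = 0.4118; after-tax cost = 8.6% × (1 − 26.5%) = 6.3210%.
WACC = 0.5882 × 16.1000% + 0.4118 × 6.3210% = 12.0734%.
Change in WACC = 12.0734% − 12.3035% = -0.2302 pp.

-0.23 pp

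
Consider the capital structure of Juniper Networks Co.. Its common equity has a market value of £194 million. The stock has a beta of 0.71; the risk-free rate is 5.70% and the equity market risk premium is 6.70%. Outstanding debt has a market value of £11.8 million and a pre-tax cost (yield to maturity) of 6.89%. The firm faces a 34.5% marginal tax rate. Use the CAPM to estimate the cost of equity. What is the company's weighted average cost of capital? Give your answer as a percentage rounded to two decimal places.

Cost of equity via CAPM: Re = 5.7% + 0.71 × 6.7% = 10.4570%.
Total capital V = 194 + 11.8 = 205.8.
Equity: weight = 194/205.8 = 0.9427; cost = 10.457%.
Debt: weight = 11.8/205.8 = 0.0573; after-tax cost = 6.89% × (1 − 34.5%) = 4.5130%.
WACC = 0.9427 × 10.4570% + 0.0573 × 4.5130% = 10.1162%.

10.12%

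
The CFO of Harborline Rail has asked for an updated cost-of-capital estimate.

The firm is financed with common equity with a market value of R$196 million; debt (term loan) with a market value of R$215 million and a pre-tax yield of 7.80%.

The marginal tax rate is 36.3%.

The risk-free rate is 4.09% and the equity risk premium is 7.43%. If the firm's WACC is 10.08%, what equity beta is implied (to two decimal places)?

1.56

Total capital V = 196 + 215 = 411.
Equity weight = 196/411 = 0.4769.
Term loan weight = 215/411 = 0.5231.
Debt contribution = 0.5231 × 7.8% × (1 − 36.3%) = 2.5991%.
Required equity contribution = 10.08% − 2.5991% = 7.4809%  ⇒  Re = 15.6869%.
CAPM: 15.6869% = 4.09% + β × 7.43%  ⇒  β = 1.5608.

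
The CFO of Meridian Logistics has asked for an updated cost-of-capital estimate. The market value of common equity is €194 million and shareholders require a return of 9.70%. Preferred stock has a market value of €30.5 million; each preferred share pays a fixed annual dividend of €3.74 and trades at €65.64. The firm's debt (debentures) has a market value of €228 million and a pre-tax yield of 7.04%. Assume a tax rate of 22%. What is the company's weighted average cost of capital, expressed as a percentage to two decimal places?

Cost of preferred: Rp = 3.74 / 65.64 = 5.6977%.
Total capital V = 194 + 30.5 + 228 = 452.5.
Equity: weight = 194/452.5 = 0.4287; cost = 9.7%.
Preferred: weight = 30.5/452.5 = 0.0674; cost = 5.6977%.
Debentures: weight = 228/452.5 = 0.5039; after-tax cost = 7.04% × (1 − 22%) = 5.4912%.
WACC = 0.4287 × 9.7000% + 0.0674 × 5.6977% + 0.5039 × 5.4912% = 7.3096%.

7.31%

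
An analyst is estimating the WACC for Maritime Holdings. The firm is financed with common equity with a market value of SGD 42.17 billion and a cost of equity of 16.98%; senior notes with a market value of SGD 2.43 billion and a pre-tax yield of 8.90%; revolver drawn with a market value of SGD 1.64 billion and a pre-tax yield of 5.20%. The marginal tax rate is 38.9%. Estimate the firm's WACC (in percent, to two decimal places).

Total capital V = 42.17 + 2.43 + 1.64 = 46.24.
Equity: weight = 42.17/46.24 = 0.9120; cost = 16.98%.
Senior notes: weight = 2.43/46.24 = 0.0526; after-tax cost = 8.9% × (1 − 38.9%) = 5.4379%.
Revolver drawn: weight = 1.64/46.24 = 0.0355; after-tax cost = 5.2% × (1 − 38.9%) = 3.1772%.
WACC = 0.9120 × 16.9800% + 0.0526 × 5.4379% + 0.0355 × 3.1772% = 15.8839%.

15.88%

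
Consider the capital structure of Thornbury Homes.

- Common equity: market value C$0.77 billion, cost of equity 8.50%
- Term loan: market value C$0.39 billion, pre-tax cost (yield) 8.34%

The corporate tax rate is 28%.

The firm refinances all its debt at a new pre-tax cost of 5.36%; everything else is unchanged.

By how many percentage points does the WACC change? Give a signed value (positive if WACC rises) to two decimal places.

Current WACC:
Total capital V = 0.77 + 0.39 = 1.16.
Equity: weight = 0.77/1.16 = 0.6638; cost = 8.5%.
Term loan: weight = 0.39/1.16 = 0.3362; after-tax cost = 8.34% × (1 − 28%) = 6.0048%.
WACC = 0.6638 × 8.5000% + 0.3362 × 6.0048% = 7.6611%.
After the change:
Total capital V = 0.77 + 0.39 = 1.16.
Equity: weight = 0.77/1.16 = 0.6638; cost = 8.5%.
Term loan: weight = 0.39/1.16 = 0.3362; after-tax cost = 5.36% × (1 − 28%) = 3.8592%.
WACC = 0.6638 × 8.5000% + 0.3362 × 3.8592% = 6.9397%.
Change in WACC = 6.9397% − 7.6611% = -0.7214 pp.

-0.72 pp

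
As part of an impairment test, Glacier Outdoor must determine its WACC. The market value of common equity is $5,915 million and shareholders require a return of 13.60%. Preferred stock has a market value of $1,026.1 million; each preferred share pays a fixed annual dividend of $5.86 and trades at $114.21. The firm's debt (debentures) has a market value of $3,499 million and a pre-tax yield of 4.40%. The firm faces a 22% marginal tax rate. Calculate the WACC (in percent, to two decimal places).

Cost of preferred: Rp = 5.86 / 114.21 = 5.1309%.
Total capital V = 5915 + 1026.1 + 3499 = 10440.1.
Equity: weight = 5915/10440.1 = 0.5666; cost = 13.6%.
Preferred: weight = 1026.1/10440.1 = 0.0983; cost = 5.1309%.
Debentures: weight = 3499/10440.1 = 0.3352; after-tax cost = 4.4% × (1 − 22%) = 3.4320%.
WACC = 0.5666 × 13.6000% + 0.0983 × 5.1309% + 0.3352 × 3.4320% = 9.3598%.

9.36%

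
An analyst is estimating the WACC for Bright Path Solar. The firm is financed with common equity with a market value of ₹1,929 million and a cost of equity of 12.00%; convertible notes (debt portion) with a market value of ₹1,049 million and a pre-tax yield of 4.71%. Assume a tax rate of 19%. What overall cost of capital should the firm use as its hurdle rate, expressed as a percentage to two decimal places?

9.12%

Total capital V = 1929 + 1049 = 2978.
Equity: weight = 1929/2978 = 0.6478; cost = 12%.
Convertible notes (debt portion): weight = 1049/2978 = 0.3522; after-tax cost = 4.71% × (1 − 19%) = 3.8151%.
WACC = 0.6478 × 12.0000% + 0.3522 × 3.8151% = 9.1169%.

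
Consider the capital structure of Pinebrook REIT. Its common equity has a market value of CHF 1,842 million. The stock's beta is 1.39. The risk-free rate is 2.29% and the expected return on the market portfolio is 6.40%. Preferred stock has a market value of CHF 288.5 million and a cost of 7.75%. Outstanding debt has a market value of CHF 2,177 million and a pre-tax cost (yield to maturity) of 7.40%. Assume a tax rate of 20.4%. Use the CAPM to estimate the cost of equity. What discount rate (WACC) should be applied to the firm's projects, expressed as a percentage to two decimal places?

6.92%

Market risk premium = 6.4% − 2.29% = 4.11%.
Cost of equity via CAPM: Re = 2.29% + 1.39 × 4.11% = 8.0029%.
Total capital V = 1842 + 288.5 + 2177 = 4307.5.
Equity: weight = 1842/4307.5 = 0.4276; cost = 8.0029%.
Preferred: weight = 288.5/4307.5 = 0.0670; cost = 7.75%.
Debt: weight = 2177/4307.5 = 0.5054; after-tax cost = 7.4% × (1 − 20.4%) = 5.8904%.
WACC = 0.4276 × 8.0029% + 0.0670 × 7.7500% + 0.5054 × 5.8904% = 6.9183%.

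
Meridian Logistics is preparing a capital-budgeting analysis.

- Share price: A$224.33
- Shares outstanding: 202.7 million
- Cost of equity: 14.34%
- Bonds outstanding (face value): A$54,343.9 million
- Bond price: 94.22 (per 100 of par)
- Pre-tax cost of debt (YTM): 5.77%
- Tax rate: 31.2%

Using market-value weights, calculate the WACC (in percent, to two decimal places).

8.85%

Market value of equity E = 224.33 × 202.7m = 45471.691m. Market value of debt D = 54343.9m × 94.22/100 = 51202.82258m.
Total capital V = 45471.691 + 51202.82258 = 96674.51358.
Equity: weight = 45471.691/96674.51358 = 0.4704; cost = 14.34%.
Bonds outstanding: weight = 51202.82258/96674.51358 = 0.5296; after-tax cost = 5.77% × (1 − 31.2%) = 3.9698%.
WACC = 0.4704 × 14.3400% + 0.5296 × 3.9698% = 8.8475%.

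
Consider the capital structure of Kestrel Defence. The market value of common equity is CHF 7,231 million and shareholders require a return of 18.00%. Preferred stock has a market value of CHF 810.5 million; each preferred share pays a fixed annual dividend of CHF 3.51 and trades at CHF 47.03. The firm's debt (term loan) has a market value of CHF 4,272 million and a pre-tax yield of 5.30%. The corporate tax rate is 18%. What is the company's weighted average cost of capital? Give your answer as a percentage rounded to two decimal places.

12.57%

Cost of preferred: Rp = 3.51 / 47.03 = 7.4633%.
Total capital V = 7231 + 810.5 + 4272 = 12313.5.
Equity: weight = 7231/12313.5 = 0.5872; cost = 18%.
Preferred: weight = 810.5/12313.5 = 0.0658; cost = 7.4633%.
Term loan: weight = 4272/12313.5 = 0.3469; after-tax cost = 5.3% × (1 − 18%) = 4.3460%.
WACC = 0.5872 × 18.0000% + 0.0658 × 7.4633% + 0.3469 × 4.3460% = 12.5694%.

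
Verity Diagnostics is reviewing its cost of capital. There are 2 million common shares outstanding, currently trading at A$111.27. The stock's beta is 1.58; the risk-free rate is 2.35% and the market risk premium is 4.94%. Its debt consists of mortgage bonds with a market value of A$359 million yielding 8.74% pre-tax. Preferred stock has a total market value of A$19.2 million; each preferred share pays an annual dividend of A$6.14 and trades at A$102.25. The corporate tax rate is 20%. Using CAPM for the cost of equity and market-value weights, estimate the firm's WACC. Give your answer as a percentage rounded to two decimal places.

Cost of equity via CAPM: Re = 2.35% + 1.58 × 4.94% = 10.1552%.
Cost of preferred: Rp = 6.14 / 102.25 = 6.0049%.
Market value of equity E = 111.27 × 2m = 222.54m.
Total capital V = 222.54 + 19.2 + 359 = 600.74.
Equity: weight = 222.54/600.74 = 0.3704; cost = 10.1552%.
Preferred: weight = 19.2/600.74 = 0.0320; cost = 6.0049%.
Mortgage bonds: weight = 359/600.74 = 0.5976; after-tax cost = 8.74% × (1 − 20%) = 6.9920%.
WACC = 0.3704 × 10.1552% + 0.0320 × 6.0049% + 0.5976 × 6.9920% = 8.1322%.

8.13%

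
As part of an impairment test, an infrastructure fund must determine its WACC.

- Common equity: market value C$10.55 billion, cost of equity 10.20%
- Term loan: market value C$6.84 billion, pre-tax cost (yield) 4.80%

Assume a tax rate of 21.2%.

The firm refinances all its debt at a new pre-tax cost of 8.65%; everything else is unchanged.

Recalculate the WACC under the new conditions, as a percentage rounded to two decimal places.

8.87%

After the change:
Total capital V = 10.55 + 6.84 = 17.39.
Equity: weight = 10.55/17.39 = 0.6067; cost = 10.2%.
Term loan: weight = 6.84/17.39 = 0.3933; after-tax cost = 8.65% × (1 − 21.2%) = 6.8162%.
WACC = 0.6067 × 10.2000% + 0.3933 × 6.8162% = 8.8691%.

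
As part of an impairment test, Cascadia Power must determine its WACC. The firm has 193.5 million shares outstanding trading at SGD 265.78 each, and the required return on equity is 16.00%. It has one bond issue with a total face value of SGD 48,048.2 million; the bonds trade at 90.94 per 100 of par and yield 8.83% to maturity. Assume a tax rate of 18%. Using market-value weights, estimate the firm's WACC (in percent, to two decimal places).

11.98%

Market value of equity E = 265.78 × 193.5m = 51428.43m. Market value of debt D = 48048.2m × 90.94/100 = 43695.03308m.
Total capital V = 51428.43 + 43695.03308 = 95123.46308.
Equity: weight = 51428.43/95123.46308 = 0.5406; cost = 16%.
Bonds outstanding: weight = 43695.03308/95123.46308 = 0.4594; after-tax cost = 8.83% × (1 − 18%) = 7.2406%.
WACC = 0.5406 × 16.0000% + 0.4594 × 7.2406% = 11.9764%.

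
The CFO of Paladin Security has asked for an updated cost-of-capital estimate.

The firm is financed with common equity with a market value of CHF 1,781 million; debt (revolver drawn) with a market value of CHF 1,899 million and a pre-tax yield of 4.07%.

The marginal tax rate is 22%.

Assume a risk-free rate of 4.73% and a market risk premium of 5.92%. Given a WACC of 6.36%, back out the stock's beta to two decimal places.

Total capital V = 1781 + 1899 = 3680.
Equity weight = 1781/3680 = 0.4840.
Revolver drawn weight = 1899/3680 = 0.5160.
Debt contribution = 0.5160 × 4.07% × (1 − 22%) = 1.6382%.
Required equity contribution = 6.36% − 1.6382% = 4.7218%  ⇒  Re = 9.7564%.
CAPM: 9.7564% = 4.73% + β × 5.92%  ⇒  β = 0.8491.

0.85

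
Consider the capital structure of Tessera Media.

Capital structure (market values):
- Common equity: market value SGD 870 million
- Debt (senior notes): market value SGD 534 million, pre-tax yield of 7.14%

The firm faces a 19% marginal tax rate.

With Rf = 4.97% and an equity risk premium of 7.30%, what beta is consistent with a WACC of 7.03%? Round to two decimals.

Total capital V = 870 + 534 = 1404.
Equity weight = 870/1404 = 0.6197.
Senior notes weight = 534/1404 = 0.3803.
Debt contribution = 0.3803 × 7.14% × (1 − 19%) = 2.1997%.
Required equity contribution = 7.03% − 2.1997% = 4.8303%  ⇒  Re = 7.7952%.
CAPM: 7.7952% = 4.97% + β × 7.3%  ⇒  β = 0.3870.

0.39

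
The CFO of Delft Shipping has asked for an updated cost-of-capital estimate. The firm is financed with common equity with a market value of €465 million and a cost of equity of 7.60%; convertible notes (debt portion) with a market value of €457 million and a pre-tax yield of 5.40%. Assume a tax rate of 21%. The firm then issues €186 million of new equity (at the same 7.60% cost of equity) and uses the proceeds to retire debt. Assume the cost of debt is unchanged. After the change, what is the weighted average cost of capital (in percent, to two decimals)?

After the change:
Total capital V = 651 + 271 = 922.
Equity: weight = 651/922 = 0.7061; cost = 7.6%.
Convertible notes (debt portion): weight = 271/922 = 0.2939; after-tax cost = 5.4% × (1 − 21%) = 4.2660%.
WACC = 0.7061 × 7.6000% + 0.2939 × 4.2660% = 6.6200%.

6.62%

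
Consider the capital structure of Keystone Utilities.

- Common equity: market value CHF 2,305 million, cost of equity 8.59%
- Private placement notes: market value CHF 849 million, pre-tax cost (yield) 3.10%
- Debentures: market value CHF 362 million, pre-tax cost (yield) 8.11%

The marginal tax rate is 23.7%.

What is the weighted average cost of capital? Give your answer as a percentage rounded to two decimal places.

6.84%

Total capital V = 2305 + 849 + 362 = 3516.
Equity: weight = 2305/3516 = 0.6556; cost = 8.59%.
Private placement notes: weight = 849/3516 = 0.2415; after-tax cost = 3.1% × (1 − 23.7%) = 2.3653%.
Debentures: weight = 362/3516 = 0.1030; after-tax cost = 8.11% × (1 − 23.7%) = 6.1879%.
WACC = 0.6556 × 8.5900% + 0.2415 × 2.3653% + 0.1030 × 6.1879% = 6.8396%.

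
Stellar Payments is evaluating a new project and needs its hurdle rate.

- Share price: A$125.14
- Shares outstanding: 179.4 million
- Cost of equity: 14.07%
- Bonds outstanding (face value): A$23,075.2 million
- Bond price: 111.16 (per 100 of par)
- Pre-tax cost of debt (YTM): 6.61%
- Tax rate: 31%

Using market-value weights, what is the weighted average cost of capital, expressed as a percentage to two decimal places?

Market value of equity E = 125.14 × 179.4m = 22450.116m. Market value of debt D = 23075.2m × 111.16/100 = 25650.39232m.
Total capital V = 22450.116 + 25650.39232 = 48100.50832.
Equity: weight = 22450.116/48100.50832 = 0.4667; cost = 14.07%.
Bonds outstanding: weight = 25650.39232/48100.50832 = 0.5333; after-tax cost = 6.61% × (1 − 31%) = 4.5609%.
WACC = 0.4667 × 14.0700% + 0.5333 × 4.5609% = 8.9991%.

9.00%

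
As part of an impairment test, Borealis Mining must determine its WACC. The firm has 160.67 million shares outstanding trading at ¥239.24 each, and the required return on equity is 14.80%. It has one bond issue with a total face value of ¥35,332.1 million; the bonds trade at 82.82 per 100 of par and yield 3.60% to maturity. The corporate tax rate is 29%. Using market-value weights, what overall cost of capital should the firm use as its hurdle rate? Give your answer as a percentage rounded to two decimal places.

Market value of equity E = 239.24 × 160.67m = 38438.6908m. Market value of debt D = 35332.1m × 82.82/100 = 29262.04522m.
Total capital V = 38438.6908 + 29262.04522 = 67700.73602.
Equity: weight = 38438.6908/67700.73602 = 0.5678; cost = 14.8%.
Bonds outstanding: weight = 29262.04522/67700.73602 = 0.4322; after-tax cost = 3.6% × (1 − 29%) = 2.5560%.
WACC = 0.5678 × 14.8000% + 0.4322 × 2.5560% = 9.5078%.

9.51%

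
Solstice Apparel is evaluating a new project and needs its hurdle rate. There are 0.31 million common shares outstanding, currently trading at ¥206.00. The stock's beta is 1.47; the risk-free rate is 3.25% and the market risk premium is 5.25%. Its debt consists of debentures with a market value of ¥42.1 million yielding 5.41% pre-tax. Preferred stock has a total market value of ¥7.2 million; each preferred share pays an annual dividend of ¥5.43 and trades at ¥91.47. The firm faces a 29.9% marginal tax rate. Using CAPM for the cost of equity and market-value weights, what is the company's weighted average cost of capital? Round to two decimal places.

Cost of equity via CAPM: Re = 3.25% + 1.47 × 5.25% = 10.9675%.
Cost of preferred: Rp = 5.43 / 91.47 = 5.9364%.
Market value of equity E = 206.0 × 0.31m = 63.86m.
Total capital V = 63.86 + 7.2 + 42.1 = 113.16.
Equity: weight = 63.86/113.16 = 0.5643; cost = 10.9675%.
Preferred: weight = 7.2/113.16 = 0.0636; cost = 5.9364%.
Debentures: weight = 42.1/113.16 = 0.3720; after-tax cost = 5.41% × (1 − 29.9%) = 3.7924%.
WACC = 0.5643 × 10.9675% + 0.0636 × 5.9364% + 0.3720 × 3.7924% = 7.9780%.

7.98%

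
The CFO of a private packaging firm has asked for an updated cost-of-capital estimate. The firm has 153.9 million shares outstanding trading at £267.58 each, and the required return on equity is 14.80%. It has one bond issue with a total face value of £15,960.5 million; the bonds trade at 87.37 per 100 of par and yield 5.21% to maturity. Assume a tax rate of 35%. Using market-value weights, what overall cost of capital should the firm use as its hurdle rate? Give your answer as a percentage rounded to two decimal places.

11.91%

Market value of equity E = 267.58 × 153.9m = 41180.562m. Market value of debt D = 15960.5m × 87.37/100 = 13944.68885m.
Total capital V = 41180.562 + 13944.68885 = 55125.25085.
Equity: weight = 41180.562/55125.25085 = 0.7470; cost = 14.8%.
Bonds outstanding: weight = 13944.68885/55125.25085 = 0.2530; after-tax cost = 5.21% × (1 − 35%) = 3.3865%.
WACC = 0.7470 × 14.8000% + 0.2530 × 3.3865% = 11.9128%.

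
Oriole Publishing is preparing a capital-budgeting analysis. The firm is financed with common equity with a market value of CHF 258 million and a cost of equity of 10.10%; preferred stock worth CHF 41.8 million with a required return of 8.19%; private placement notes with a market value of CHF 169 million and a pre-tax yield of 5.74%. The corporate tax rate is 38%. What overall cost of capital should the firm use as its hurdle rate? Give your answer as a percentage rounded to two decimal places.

Total capital V = 258 + 41.8 + 169 = 468.8.
Equity: weight = 258/468.8 = 0.5503; cost = 10.1%.
Preferred: weight = 41.8/468.8 = 0.0892; cost = 8.19%.
Private placement notes: weight = 169/468.8 = 0.3605; after-tax cost = 5.74% × (1 − 38%) = 3.5588%.
WACC = 0.5503 × 10.1000% + 0.0892 × 8.1900% + 0.3605 × 3.5588% = 7.5716%.

7.57%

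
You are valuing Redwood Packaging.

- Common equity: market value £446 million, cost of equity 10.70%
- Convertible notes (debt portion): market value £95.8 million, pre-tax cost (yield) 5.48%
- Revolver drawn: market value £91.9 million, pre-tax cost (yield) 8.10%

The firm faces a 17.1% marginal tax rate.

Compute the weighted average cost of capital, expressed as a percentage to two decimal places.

9.19%

Total capital V = 446 + 95.8 + 91.9 = 633.7.
Equity: weight = 446/633.7 = 0.7038; cost = 10.7%.
Convertible notes (debt portion): weight = 95.8/633.7 = 0.1512; after-tax cost = 5.48% × (1 − 17.1%) = 4.5429%.
Revolver drawn: weight = 91.9/633.7 = 0.1450; after-tax cost = 8.1% × (1 − 17.1%) = 6.7149%.
WACC = 0.7038 × 10.7000% + 0.1512 × 4.5429% + 0.1450 × 6.7149% = 9.1913%.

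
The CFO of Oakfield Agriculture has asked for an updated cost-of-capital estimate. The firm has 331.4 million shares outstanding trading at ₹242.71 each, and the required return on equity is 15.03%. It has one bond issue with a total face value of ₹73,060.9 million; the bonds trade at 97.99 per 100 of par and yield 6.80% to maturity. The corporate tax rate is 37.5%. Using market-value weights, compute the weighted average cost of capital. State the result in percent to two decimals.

Market value of equity E = 242.71 × 331.4m = 80434.094m. Market value of debt D = 73060.9m × 97.99/100 = 71592.37591m.
Total capital V = 80434.094 + 71592.37591 = 152026.46991.
Equity: weight = 80434.094/152026.46991 = 0.5291; cost = 15.03%.
Bonds outstanding: weight = 71592.37591/152026.46991 = 0.4709; after-tax cost = 6.8% × (1 − 37.5%) = 4.2500%.
WACC = 0.5291 × 15.0300% + 0.4709 × 4.2500% = 9.9535%.

9.95%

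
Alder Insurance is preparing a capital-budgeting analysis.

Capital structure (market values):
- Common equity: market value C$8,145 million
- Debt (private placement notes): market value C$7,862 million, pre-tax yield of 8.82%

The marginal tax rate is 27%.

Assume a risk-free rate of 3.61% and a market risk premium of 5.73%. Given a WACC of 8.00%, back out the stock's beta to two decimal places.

1.03

Total capital V = 8145 + 7862 = 16007.
Equity weight = 8145/16007 = 0.5088.
Private placement notes weight = 7862/16007 = 0.4912.
Debt contribution = 0.4912 × 8.82% × (1 − 27%) = 3.1624%.
Required equity contribution = 8.0% − 3.1624% = 4.8376%  ⇒  Re = 9.5071%.
CAPM: 9.5071% = 3.61% + β × 5.73%  ⇒  β = 1.0292.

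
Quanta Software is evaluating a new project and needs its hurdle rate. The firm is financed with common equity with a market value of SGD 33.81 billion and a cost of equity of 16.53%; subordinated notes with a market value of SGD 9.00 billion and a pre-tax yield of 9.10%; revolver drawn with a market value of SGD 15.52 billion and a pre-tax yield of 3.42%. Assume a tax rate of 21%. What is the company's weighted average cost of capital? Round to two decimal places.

Total capital V = 33.81 + 9 + 15.52 = 58.33.
Equity: weight = 33.81/58.33 = 0.5796; cost = 16.53%.
Subordinated notes: weight = 9/58.33 = 0.1543; after-tax cost = 9.1% × (1 − 21%) = 7.1890%.
Revolver drawn: weight = 15.52/58.33 = 0.2661; after-tax cost = 3.42% × (1 − 21%) = 2.7018%.
WACC = 0.5796 × 16.5300% + 0.1543 × 7.1890% + 0.2661 × 2.7018% = 11.4094%.

11.41%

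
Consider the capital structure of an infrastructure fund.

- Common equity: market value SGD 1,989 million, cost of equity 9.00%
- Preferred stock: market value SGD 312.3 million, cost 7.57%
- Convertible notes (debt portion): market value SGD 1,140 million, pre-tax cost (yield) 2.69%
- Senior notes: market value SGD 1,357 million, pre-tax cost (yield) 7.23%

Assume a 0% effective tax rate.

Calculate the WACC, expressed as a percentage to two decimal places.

6.91%

Total capital V = 1989 + 312.3 + 1140 + 1357 = 4798.3.
Equity: weight = 1989/4798.3 = 0.4145; cost = 9%.
Preferred: weight = 312.3/4798.3 = 0.0651; cost = 7.57%.
Convertible notes (debt portion): weight = 1140/4798.3 = 0.2376; after-tax cost = 2.69% × (1 − 0%) = 2.6900%.
Senior notes: weight = 1357/4798.3 = 0.2828; after-tax cost = 7.23% × (1 − 0%) = 7.2300%.
WACC = 0.4145 × 9.0000% + 0.0651 × 7.5700% + 0.2376 × 2.6900% + 0.2828 × 7.2300% = 6.9072%.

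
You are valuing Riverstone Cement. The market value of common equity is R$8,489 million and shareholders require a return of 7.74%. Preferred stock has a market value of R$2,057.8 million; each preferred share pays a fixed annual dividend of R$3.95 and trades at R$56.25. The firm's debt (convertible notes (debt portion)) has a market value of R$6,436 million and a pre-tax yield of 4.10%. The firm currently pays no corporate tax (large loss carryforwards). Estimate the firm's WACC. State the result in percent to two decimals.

6.27%

Cost of preferred: Rp = 3.95 / 56.25 = 7.0222%.
Total capital V = 8489 + 2057.8 + 6436 = 16982.8.
Equity: weight = 8489/16982.8 = 0.4999; cost = 7.74%.
Preferred: weight = 2057.8/16982.8 = 0.1212; cost = 7.0222%.
Convertible notes (debt portion): weight = 6436/16982.8 = 0.3790; after-tax cost = 4.1% × (1 − 0%) = 4.1000%.
WACC = 0.4999 × 7.7400% + 0.1212 × 7.0222% + 0.3790 × 4.1000% = 6.2736%.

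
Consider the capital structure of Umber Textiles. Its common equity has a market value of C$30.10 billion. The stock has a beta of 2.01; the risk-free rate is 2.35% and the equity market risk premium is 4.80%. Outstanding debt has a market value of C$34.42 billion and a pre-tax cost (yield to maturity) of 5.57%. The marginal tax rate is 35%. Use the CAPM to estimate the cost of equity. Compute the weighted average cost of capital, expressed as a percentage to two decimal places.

7.53%

Cost of equity via CAPM: Re = 2.35% + 2.01 × 4.8% = 11.9980%.
Total capital V = 30.1 + 34.42 = 64.52.
Equity: weight = 30.1/64.52 = 0.4665; cost = 11.998%.
Debt: weight = 34.42/64.52 = 0.5335; after-tax cost = 5.57% × (1 − 35%) = 3.6205%.
WACC = 0.4665 × 11.9980% + 0.5335 × 3.6205% = 7.5288%.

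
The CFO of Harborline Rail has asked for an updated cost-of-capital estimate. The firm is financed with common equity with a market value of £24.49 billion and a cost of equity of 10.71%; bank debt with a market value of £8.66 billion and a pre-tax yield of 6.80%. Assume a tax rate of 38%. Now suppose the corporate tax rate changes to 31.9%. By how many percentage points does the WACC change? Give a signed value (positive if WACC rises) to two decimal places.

Current WACC:
Total capital V = 24.49 + 8.66 = 33.15.
Equity: weight = 24.49/33.15 = 0.7388; cost = 10.71%.
Bank debt: weight = 8.66/33.15 = 0.2612; after-tax cost = 6.8% × (1 − 38%) = 4.2160%.
WACC = 0.7388 × 10.7100% + 0.2612 × 4.2160% = 9.0135%.
After the change:
Total capital V = 24.49 + 8.66 = 33.15.
Equity: weight = 24.49/33.15 = 0.7388; cost = 10.71%.
Bank debt: weight = 8.66/33.15 = 0.2612; after-tax cost = 6.8% × (1 − 31.9%) = 4.6308%.
WACC = 0.7388 × 10.7100% + 0.2612 × 4.6308% = 9.1219%.
Change in WACC = 9.1219% − 9.0135% = 0.1084 pp.

+0.11 pp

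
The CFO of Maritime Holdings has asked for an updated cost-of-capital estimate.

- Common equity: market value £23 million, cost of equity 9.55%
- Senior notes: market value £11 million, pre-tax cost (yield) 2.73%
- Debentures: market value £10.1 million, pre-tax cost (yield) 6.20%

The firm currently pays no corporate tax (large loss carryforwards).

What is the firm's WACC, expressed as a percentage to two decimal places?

7.08%

Total capital V = 23 + 11 + 10.1 = 44.1.
Equity: weight = 23/44.1 = 0.5215; cost = 9.55%.
Senior notes: weight = 11/44.1 = 0.2494; after-tax cost = 2.73% × (1 − 0%) = 2.7300%.
Debentures: weight = 10.1/44.1 = 0.2290; after-tax cost = 6.2% × (1 − 0%) = 6.2000%.
WACC = 0.5215 × 9.5500% + 0.2494 × 2.7300% + 0.2290 × 6.2000% = 7.0816%.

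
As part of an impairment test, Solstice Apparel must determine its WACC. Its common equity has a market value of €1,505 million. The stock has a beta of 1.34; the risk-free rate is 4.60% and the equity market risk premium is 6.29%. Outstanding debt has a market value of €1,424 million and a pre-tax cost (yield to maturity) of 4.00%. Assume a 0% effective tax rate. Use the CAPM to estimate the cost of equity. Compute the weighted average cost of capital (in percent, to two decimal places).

8.64%

Cost of equity via CAPM: Re = 4.6% + 1.34 × 6.29% = 13.0286%.
Total capital V = 1505 + 1424 = 2929.
Equity: weight = 1505/2929 = 0.5138; cost = 13.0286%.
Debt: weight = 1424/2929 = 0.4862; after-tax cost = 4% × (1 − 0%) = 4.0000%.
WACC = 0.5138 × 13.0286% + 0.4862 × 4.0000% = 8.6391%.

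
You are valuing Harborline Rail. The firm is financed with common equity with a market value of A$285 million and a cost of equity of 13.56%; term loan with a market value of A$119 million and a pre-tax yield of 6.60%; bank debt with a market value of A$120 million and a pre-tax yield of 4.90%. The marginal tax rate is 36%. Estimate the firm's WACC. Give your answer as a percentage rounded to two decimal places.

Total capital V = 285 + 119 + 120 = 524.
Equity: weight = 285/524 = 0.5439; cost = 13.56%.
Term loan: weight = 119/524 = 0.2271; after-tax cost = 6.6% × (1 − 36%) = 4.2240%.
Bank debt: weight = 120/524 = 0.2290; after-tax cost = 4.9% × (1 − 36%) = 3.1360%.
WACC = 0.5439 × 13.5600% + 0.2271 × 4.2240% + 0.2290 × 3.1360% = 9.0526%.

9.05%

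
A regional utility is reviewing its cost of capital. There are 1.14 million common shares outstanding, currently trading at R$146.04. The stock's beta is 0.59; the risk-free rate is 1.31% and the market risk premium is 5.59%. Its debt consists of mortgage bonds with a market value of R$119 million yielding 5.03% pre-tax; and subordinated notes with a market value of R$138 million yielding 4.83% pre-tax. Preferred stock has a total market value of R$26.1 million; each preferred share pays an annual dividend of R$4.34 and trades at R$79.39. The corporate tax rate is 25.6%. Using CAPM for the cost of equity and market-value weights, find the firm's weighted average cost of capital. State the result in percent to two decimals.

4.12%

Cost of equity via CAPM: Re = 1.31% + 0.59 × 5.59% = 4.6081%.
Cost of preferred: Rp = 4.34 / 79.39 = 5.4667%.
Market value of equity E = 146.04 × 1.14m = 166.4856m.
Total capital V = 166.4856 + 26.1 + 119 + 138 = 449.5856.
Equity: weight = 166.4856/449.5856 = 0.3703; cost = 4.6081%.
Preferred: weight = 26.1/449.5856 = 0.0581; cost = 5.4667%.
Mortgage bonds: weight = 119/449.5856 = 0.2647; after-tax cost = 5.03% × (1 − 25.6%) = 3.7423%.
Subordinated notes: weight = 138/449.5856 = 0.3069; after-tax cost = 4.83% × (1 − 25.6%) = 3.5935%.
WACC = 0.3703 × 4.6081% + 0.0581 × 5.4667% + 0.2647 × 3.7423% + 0.3069 × 3.5935% = 4.1174%.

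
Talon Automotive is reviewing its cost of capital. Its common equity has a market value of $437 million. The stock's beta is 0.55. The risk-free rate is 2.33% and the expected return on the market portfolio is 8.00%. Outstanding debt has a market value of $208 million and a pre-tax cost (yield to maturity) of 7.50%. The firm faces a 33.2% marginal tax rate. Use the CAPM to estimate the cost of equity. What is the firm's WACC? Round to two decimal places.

5.31%

Market risk premium = 8.0% − 2.33% = 5.67%.
Cost of equity via CAPM: Re = 2.33% + 0.55 × 5.67% = 5.4485%.
Total capital V = 437 + 208 = 645.
Equity: weight = 437/645 = 0.6775; cost = 5.4485%.
Debt: weight = 208/645 = 0.3225; after-tax cost = 7.5% × (1 − 33.2%) = 5.0100%.
WACC = 0.6775 × 5.4485% + 0.3225 × 5.0100% = 5.3071%.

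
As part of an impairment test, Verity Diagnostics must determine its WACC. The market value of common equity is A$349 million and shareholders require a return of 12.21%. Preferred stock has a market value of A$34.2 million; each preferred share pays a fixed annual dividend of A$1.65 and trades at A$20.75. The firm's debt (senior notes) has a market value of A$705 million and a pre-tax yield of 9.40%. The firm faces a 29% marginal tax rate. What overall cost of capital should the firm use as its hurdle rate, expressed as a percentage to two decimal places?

8.49%

Cost of preferred: Rp = 1.65 / 20.75 = 7.9518%.
Total capital V = 349 + 34.2 + 705 = 1088.2.
Equity: weight = 349/1088.2 = 0.3207; cost = 12.21%.
Preferred: weight = 34.2/1088.2 = 0.0314; cost = 7.9518%.
Senior notes: weight = 705/1088.2 = 0.6479; after-tax cost = 9.4% × (1 − 29%) = 6.6740%.
WACC = 0.3207 × 12.2100% + 0.0314 × 7.9518% + 0.6479 × 6.6740% = 8.4896%.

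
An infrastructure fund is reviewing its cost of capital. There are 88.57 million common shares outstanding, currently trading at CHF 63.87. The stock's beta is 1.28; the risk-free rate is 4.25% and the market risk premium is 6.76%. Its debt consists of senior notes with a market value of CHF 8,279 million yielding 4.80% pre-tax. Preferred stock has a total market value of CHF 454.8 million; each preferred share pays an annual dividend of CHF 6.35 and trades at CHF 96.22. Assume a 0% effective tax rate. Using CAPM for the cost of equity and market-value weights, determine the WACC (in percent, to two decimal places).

8.04%

Cost of equity via CAPM: Re = 4.25% + 1.28 × 6.76% = 12.9028%.
Cost of preferred: Rp = 6.35 / 96.22 = 6.5995%.
Market value of equity E = 63.87 × 88.57m = 5656.9659m.
Total capital V = 5656.9659 + 454.8 + 8279 = 14390.7659.
Equity: weight = 5656.9659/14390.7659 = 0.3931; cost = 12.9028%.
Preferred: weight = 454.8/14390.7659 = 0.0316; cost = 6.5995%.
Senior notes: weight = 8279/14390.7659 = 0.5753; after-tax cost = 4.8% × (1 − 0%) = 4.8000%.
WACC = 0.3931 × 12.9028% + 0.0316 × 6.5995% + 0.5753 × 4.8000% = 8.0421%.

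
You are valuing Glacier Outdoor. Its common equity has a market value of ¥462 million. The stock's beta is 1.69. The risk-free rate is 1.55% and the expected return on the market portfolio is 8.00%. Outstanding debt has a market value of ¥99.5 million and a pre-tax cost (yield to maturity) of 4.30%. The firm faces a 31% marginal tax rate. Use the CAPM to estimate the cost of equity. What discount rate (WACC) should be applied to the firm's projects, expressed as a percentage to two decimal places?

Market risk premium = 8.0% − 1.55% = 6.45%.
Cost of equity via CAPM: Re = 1.55% + 1.69 × 6.45% = 12.4505%.
Total capital V = 462 + 99.5 = 561.5.
Equity: weight = 462/561.5 = 0.8228; cost = 12.4505%.
Debt: weight = 99.5/561.5 = 0.1772; after-tax cost = 4.3% × (1 − 31%) = 2.9670%.
WACC = 0.8228 × 12.4505% + 0.1772 × 2.9670% = 10.7700%.

10.77%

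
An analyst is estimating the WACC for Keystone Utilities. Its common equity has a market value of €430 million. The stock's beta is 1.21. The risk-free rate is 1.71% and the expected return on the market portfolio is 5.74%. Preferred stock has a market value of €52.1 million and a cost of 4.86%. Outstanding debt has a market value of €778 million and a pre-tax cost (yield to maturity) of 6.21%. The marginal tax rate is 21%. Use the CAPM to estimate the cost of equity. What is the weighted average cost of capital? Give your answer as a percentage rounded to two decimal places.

5.48%

Market risk premium = 5.74% − 1.71% = 4.03%.
Cost of equity via CAPM: Re = 1.71% + 1.21 × 4.03% = 6.5863%.
Total capital V = 430 + 52.1 + 778 = 1260.1.
Equity: weight = 430/1260.1 = 0.3412; cost = 6.5863%.
Preferred: weight = 52.1/1260.1 = 0.0413; cost = 4.86%.
Debt: weight = 778/1260.1 = 0.6174; after-tax cost = 6.21% × (1 − 21%) = 4.9059%.
WACC = 0.3412 × 6.5863% + 0.0413 × 4.8600% + 0.6174 × 4.9059% = 5.4774%.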